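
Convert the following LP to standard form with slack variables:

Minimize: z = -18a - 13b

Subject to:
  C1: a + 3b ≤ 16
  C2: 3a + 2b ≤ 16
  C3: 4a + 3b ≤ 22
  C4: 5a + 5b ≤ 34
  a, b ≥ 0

min z = -18a - 13b

s.t.
  a + 3b + s1 = 16
  3a + 2b + s2 = 16
  4a + 3b + s3 = 22
  5a + 5b + s4 = 34
  a, b, s1, s2, s3, s4 ≥ 0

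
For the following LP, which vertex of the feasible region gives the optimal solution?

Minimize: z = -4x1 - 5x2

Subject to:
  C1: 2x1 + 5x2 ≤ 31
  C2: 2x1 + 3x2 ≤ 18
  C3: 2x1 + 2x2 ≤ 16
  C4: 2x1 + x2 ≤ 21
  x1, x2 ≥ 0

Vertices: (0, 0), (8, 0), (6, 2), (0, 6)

Evaluate the objective at each vertex of the feasible region:
  z(0, 0) = 0
  z(8, 0) = -32
  z(6, 2) = -34  ←
  z(0, 6) = -30
The minimum is at x1 = 6, x2 = 2.

(6, 2)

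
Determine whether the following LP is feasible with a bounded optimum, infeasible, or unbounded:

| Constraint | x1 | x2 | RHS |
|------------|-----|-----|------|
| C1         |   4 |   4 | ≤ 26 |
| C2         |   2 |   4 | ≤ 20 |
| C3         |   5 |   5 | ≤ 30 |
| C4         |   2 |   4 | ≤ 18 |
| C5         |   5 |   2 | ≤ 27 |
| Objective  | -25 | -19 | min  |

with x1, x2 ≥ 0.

Feasible with a bounded optimal solution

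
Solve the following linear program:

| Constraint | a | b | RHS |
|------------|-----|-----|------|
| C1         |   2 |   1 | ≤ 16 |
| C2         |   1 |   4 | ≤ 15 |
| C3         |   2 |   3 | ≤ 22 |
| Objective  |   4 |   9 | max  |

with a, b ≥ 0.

Evaluate the objective at each vertex of the feasible region:
  z(0, 0) = 0
  z(8, 0) = 32
  z(7, 2) = 46  ←
  z(0, 3.75) = 33.75
The maximum is at a = 7, b = 2.

a = 7, b = 2, z = 46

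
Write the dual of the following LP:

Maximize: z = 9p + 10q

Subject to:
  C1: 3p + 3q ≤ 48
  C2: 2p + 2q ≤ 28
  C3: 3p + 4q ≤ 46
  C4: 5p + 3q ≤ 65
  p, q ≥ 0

Primal max cᵀx s.t. Ax ≤ b, x ≥ 0  →  Dual min bᵀy s.t. Aᵀy ≥ c, y ≥ 0.

Minimize: z = 48y1 + 28y2 + 46y3 + 65y4

Subject to:
  3y1 + 2y2 + 3y3 + 5y4 ≥ 9
  3y1 + 2y2 + 4y3 + 3y4 ≥ 10
  y1, y2, y3, y4 ≥ 0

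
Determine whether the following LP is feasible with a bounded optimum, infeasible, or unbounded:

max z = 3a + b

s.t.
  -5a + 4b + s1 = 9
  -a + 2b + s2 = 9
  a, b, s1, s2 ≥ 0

Unbounded (objective can increase without bound)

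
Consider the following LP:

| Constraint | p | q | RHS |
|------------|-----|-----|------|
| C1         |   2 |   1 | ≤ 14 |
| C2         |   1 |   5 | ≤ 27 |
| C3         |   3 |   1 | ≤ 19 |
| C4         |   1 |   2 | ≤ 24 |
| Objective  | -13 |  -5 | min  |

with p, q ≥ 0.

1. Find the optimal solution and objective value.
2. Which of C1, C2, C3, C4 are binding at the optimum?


1. p = 5, q = 4, z = -85
2. C1, C3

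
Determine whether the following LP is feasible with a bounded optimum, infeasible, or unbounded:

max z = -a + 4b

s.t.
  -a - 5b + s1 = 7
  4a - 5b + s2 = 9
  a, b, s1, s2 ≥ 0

Unbounded (objective can increase without bound)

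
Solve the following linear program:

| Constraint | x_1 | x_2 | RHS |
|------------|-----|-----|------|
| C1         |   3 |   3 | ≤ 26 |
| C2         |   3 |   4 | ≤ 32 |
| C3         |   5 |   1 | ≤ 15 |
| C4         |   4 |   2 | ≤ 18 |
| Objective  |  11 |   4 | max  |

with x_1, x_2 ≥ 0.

Evaluate the objective at each vertex of the feasible region:
  z(0, 0) = 0
  z(3, 0) = 33
  z(2, 5) = 42  ←
  z(0.8, 7.4) = 38.4
  z(0, 8) = 32
The maximum is at x_1 = 2, x_2 = 5.

x_1 = 2, x_2 = 5, z = 42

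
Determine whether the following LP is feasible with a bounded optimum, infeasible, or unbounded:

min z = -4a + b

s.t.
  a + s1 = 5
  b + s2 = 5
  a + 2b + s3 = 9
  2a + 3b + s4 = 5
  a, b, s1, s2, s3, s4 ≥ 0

Feasible with a bounded optimal solution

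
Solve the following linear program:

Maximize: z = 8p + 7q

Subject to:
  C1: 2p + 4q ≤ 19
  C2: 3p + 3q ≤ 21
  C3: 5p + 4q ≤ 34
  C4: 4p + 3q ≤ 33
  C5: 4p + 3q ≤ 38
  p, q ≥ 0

Evaluate the objective at each vertex of the feasible region:
  z(0, 0) = 0
  z(6.8, 0) = 54.4
  z(6, 1) = 55  ←
  z(4.5, 2.5) = 53.5
  z(0, 4.75) = 33.25
The maximum is at p = 6, q = 1.

p = 6, q = 1, z = 55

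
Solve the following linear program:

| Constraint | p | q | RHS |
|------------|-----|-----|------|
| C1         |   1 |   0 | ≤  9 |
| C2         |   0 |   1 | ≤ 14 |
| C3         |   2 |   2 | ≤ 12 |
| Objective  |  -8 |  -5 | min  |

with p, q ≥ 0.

Evaluate the objective at each vertex of the feasible region:
  z(0, 0) = 0
  z(6, 0) = -48  ←
  z(0, 6) = -30
The minimum is at p = 6, q = 0.

p = 6, q = 0, z = -48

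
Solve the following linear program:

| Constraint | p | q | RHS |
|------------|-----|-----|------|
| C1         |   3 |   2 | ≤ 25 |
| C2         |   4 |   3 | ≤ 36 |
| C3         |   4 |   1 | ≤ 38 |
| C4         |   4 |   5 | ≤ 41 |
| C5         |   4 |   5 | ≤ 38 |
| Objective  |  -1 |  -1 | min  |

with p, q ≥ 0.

Evaluate the objective at each vertex of the feasible region:
  z(0, 0) = 0
  z(8.333, 0) = -8.333
  z(7, 2) = -9  ←
  z(0, 7.6) = -7.6
The minimum is at p = 7, q = 2.

p = 7, q = 2, z = -9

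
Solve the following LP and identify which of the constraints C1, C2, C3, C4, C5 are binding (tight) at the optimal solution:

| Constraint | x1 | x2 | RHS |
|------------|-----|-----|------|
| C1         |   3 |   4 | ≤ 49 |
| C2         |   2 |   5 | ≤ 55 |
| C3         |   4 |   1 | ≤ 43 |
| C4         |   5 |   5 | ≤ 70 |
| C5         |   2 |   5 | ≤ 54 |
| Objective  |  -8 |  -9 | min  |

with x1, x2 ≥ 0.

At x1 = 7, x2 = 7, compute slack b - a·x for each constraint:
  C1: 49 − 49 = 0  (binding)
  C2: 55 − 49 = 6  (slack)
  C3: 43 − 35 = 8  (slack)
  C4: 70 − 70 = 0  (binding)
  C5: 54 − 49 = 5  (slack)

Optimal: x1 = 7, x2 = 7
Binding: C1, C4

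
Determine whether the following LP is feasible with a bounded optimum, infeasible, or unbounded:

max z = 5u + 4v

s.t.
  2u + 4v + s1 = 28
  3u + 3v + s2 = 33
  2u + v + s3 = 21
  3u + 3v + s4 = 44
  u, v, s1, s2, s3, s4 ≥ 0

Feasible with a bounded optimal solution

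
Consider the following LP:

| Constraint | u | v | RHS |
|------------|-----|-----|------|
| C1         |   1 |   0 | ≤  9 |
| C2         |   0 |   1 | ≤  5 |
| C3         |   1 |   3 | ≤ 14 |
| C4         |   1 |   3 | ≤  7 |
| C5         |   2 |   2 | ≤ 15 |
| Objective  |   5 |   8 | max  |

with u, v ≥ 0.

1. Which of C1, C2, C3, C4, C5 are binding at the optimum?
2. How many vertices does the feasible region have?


1. C4
2. 3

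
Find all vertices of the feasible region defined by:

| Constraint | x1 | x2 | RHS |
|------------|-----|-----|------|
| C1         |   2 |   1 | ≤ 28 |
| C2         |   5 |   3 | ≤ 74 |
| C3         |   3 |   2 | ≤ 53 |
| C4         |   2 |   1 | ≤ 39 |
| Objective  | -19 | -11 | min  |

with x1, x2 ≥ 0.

(0, 0), (14, 0), (10, 8), (0, 24.67)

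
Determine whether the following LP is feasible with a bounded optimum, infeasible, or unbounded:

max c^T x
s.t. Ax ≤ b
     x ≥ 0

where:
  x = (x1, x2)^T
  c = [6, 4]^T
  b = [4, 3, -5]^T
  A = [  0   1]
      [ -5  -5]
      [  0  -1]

Infeasible (no feasible solution exists)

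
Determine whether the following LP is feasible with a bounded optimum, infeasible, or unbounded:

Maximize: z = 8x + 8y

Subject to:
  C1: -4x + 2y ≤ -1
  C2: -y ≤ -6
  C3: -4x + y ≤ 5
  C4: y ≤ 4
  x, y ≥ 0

Infeasible (no feasible solution exists)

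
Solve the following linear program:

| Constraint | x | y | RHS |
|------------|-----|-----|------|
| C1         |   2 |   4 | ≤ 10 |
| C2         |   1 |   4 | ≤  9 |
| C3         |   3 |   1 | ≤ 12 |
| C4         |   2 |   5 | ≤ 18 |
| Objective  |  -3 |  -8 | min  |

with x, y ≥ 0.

Evaluate the objective at each vertex of the feasible region:
  z(0, 0) = 0
  z(4, 0) = -12
  z(3.8, 0.6) = -16.2
  z(1, 2) = -19  ←
  z(0, 2.25) = -18
The minimum is at x = 1, y = 2.

x = 1, y = 2, z = -19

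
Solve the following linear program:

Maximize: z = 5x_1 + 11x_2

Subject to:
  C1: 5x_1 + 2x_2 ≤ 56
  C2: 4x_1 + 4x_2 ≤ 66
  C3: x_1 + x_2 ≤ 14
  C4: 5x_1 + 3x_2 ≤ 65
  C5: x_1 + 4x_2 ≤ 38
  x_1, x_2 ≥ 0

Evaluate the objective at each vertex of the feasible region:
  z(0, 0) = 0
  z(11.2, 0) = 56
  z(9.333, 4.667) = 98
  z(6, 8) = 118  ←
  z(0, 9.5) = 104.5
The maximum is at x_1 = 6, x_2 = 8.

x_1 = 6, x_2 = 8, z = 118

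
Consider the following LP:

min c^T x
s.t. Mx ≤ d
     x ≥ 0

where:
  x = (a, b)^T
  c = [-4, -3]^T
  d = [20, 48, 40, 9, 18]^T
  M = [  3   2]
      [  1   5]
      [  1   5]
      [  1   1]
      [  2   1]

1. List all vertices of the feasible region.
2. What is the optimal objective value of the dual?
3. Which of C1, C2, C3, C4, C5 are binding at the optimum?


1. (0, 0), (6.667, 0), (2, 7), (1.25, 7.75), (0, 8)
2. -29
3. C1, C4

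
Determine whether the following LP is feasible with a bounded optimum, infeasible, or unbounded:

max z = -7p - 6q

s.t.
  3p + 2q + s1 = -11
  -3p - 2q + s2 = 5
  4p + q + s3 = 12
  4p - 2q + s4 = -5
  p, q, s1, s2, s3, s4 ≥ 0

Infeasible (no feasible solution exists)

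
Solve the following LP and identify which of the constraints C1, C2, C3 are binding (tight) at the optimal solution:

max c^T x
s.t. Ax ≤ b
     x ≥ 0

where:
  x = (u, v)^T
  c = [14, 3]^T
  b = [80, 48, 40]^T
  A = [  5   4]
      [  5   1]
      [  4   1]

At u = 8, v = 8, compute slack b - a·x for each constraint:
  C1: 80 − 72 = 8  (slack)
  C2: 48 − 48 = 0  (binding)
  C3: 40 − 40 = 0  (binding)

Optimal: u = 8, v = 8
Binding: C2, C3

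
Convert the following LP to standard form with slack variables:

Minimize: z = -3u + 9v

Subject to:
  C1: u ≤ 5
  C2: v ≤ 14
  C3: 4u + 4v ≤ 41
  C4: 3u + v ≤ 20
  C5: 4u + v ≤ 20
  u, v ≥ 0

min z = -3u + 9v

s.t.
  u + s1 = 5
  v + s2 = 14
  4u + 4v + s3 = 41
  3u + v + s4 = 20
  4u + v + s5 = 20
  u, v, s1, s2, s3, s4, s5 ≥ 0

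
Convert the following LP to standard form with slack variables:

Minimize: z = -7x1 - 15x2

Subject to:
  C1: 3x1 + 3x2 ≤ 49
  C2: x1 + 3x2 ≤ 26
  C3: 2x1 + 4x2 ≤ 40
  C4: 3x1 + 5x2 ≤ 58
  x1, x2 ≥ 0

min z = -7x1 - 15x2

s.t.
  3x1 + 3x2 + s1 = 49
  x1 + 3x2 + s2 = 26
  2x1 + 4x2 + s3 = 40
  3x1 + 5x2 + s4 = 58
  x1, x2, s1, s2, s3, s4 ≥ 0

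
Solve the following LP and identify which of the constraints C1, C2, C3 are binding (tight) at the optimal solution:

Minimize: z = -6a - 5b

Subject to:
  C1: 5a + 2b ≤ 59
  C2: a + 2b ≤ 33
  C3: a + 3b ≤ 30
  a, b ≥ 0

At a = 9, b = 7, compute slack b - a·x for each constraint:
  C1: 59 − 59 = 0  (binding)
  C2: 33 − 23 = 10  (slack)
  C3: 30 − 30 = 0  (binding)

Optimal: a = 9, b = 7
Binding: C1, C3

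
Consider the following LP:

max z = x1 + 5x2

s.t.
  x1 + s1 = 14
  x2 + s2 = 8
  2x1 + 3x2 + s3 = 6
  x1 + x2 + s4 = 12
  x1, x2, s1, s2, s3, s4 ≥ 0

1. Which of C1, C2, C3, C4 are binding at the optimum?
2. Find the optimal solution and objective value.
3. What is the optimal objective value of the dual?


1. C3
2. x1 = 0, x2 = 2, z = 10
3. 10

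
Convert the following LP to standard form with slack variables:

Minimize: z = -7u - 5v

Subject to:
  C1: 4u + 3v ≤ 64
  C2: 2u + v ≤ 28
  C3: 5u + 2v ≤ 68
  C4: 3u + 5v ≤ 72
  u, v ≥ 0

min z = -7u - 5v

s.t.
  4u + 3v + s1 = 64
  2u + v + s2 = 28
  5u + 2v + s3 = 68
  3u + 5v + s4 = 72
  u, v, s1, s2, s3, s4 ≥ 0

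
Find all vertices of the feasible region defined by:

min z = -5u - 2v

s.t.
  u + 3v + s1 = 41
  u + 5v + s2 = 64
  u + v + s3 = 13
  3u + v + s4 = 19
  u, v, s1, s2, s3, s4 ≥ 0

(0, 0), (6.333, 0), (3, 10), (0.25, 12.75), (0, 12.8)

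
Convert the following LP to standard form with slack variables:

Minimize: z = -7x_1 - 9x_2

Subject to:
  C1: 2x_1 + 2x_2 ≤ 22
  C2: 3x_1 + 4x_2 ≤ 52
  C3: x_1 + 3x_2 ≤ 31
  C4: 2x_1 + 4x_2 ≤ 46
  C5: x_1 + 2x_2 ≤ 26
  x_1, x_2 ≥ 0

min z = -7x_1 - 9x_2

s.t.
  2x_1 + 2x_2 + s1 = 22
  3x_1 + 4x_2 + s2 = 52
  x_1 + 3x_2 + s3 = 31
  2x_1 + 4x_2 + s4 = 46
  x_1 + 2x_2 + s5 = 26
  x_1, x_2, s1, s2, s3, s4, s5 ≥ 0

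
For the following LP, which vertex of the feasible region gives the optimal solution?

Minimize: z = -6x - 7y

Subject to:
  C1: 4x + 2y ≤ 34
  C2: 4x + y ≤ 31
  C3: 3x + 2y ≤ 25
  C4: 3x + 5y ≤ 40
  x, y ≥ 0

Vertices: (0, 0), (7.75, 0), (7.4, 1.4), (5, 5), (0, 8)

Evaluate the objective at each vertex of the feasible region:
  z(0, 0) = 0
  z(7.75, 0) = -46.5
  z(7.4, 1.4) = -54.2
  z(5, 5) = -65  ←
  z(0, 8) = -56
The minimum is at x = 5, y = 5.

(5, 5)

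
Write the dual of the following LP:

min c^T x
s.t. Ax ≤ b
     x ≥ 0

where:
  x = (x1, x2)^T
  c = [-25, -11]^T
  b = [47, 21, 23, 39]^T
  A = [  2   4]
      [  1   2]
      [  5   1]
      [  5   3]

Primal min cᵀx s.t. Ax ≤ b, x ≥ 0  →  Dual max −bᵀy s.t. Aᵀy ≥ −c, y ≥ 0.

Maximize: z = -47y1 - 21y2 - 23y3 - 39y4

Subject to:
  2y1 + y2 + 5y3 + 5y4 ≥ 25
  4y1 + 2y2 + y3 + 3y4 ≥ 11
  y1, y2, y3, y4 ≥ 0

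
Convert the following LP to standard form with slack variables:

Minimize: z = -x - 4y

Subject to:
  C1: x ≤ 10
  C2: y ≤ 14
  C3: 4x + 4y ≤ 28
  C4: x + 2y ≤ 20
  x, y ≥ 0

min z = -x - 4y

s.t.
  x + s1 = 10
  y + s2 = 14
  4x + 4y + s3 = 28
  x + 2y + s4 = 20
  x, y, s1, s2, s3, s4 ≥ 0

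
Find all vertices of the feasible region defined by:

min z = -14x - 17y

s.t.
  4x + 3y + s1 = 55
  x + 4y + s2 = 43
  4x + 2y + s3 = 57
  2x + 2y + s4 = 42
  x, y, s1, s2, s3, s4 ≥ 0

(0, 0), (13.75, 0), (7, 9), (0, 10.75)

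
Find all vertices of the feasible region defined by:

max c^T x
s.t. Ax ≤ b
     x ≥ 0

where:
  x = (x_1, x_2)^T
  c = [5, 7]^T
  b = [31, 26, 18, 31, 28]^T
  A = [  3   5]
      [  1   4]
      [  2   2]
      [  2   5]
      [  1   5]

(0, 0), (9, 0), (7, 2), (1.5, 5.3), (0, 5.6)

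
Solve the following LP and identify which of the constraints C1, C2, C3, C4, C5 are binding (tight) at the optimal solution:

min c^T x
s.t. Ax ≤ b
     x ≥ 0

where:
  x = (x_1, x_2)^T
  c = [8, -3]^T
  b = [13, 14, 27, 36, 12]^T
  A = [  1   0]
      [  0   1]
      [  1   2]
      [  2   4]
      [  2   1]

At x_1 = 0, x_2 = 9, compute slack b - a·x for each constraint:
  C1: 13 − 0 = 13  (slack)
  C2: 14 − 9 = 5  (slack)
  C3: 27 − 18 = 9  (slack)
  C4: 36 − 36 = 0  (binding)
  C5: 12 − 9 = 3  (slack)

Optimal: x_1 = 0, x_2 = 9
Binding: C4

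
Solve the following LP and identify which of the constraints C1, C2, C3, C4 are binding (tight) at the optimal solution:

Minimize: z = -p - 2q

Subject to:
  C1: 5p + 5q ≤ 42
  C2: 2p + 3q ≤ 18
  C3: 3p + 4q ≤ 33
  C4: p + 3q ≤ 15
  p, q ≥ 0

At p = 3, q = 4, compute slack b - a·x for each constraint:
  C1: 42 − 35 = 7  (slack)
  C2: 18 − 18 = 0  (binding)
  C3: 33 − 25 = 8  (slack)
  C4: 15 − 15 = 0  (binding)

Optimal: p = 3, q = 4
Binding: C2, C4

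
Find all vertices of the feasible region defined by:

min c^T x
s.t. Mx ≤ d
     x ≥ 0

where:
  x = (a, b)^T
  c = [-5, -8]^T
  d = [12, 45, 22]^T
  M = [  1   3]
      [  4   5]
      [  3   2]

(0, 0), (7.333, 0), (6, 2), (0, 4)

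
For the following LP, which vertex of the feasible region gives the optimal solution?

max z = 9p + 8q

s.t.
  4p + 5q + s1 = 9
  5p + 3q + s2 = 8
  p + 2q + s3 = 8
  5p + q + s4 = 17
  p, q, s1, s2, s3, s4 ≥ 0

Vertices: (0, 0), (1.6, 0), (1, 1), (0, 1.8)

Evaluate the objective at each vertex of the feasible region:
  z(0, 0) = 0
  z(1.6, 0) = 14.4
  z(1, 1) = 17  ←
  z(0, 1.8) = 14.4
The maximum is at p = 1, q = 1.

(1, 1)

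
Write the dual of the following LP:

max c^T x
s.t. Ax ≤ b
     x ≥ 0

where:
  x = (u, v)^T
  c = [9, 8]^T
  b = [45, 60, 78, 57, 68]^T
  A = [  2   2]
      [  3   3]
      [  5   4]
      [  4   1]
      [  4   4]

Primal max cᵀx s.t. Ax ≤ b, x ≥ 0  →  Dual min bᵀy s.t. Aᵀy ≥ c, y ≥ 0.

Minimize: z = 45y1 + 60y2 + 78y3 + 57y4 + 68y5

Subject to:
  2y1 + 3y2 + 5y3 + 4y4 + 4y5 ≥ 9
  2y1 + 3y2 + 4y3 + y4 + 4y5 ≥ 8
  y1, y2, y3, y4, y5 ≥ 0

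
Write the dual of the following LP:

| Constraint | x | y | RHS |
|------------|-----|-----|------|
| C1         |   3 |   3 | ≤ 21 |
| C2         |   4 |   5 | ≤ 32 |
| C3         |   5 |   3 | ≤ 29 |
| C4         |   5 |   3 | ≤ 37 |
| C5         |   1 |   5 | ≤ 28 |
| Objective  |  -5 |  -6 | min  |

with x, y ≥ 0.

Primal min cᵀx s.t. Ax ≤ b, x ≥ 0  →  Dual max −bᵀy s.t. Aᵀy ≥ −c, y ≥ 0.

Maximize: z = -21y1 - 32y2 - 29y3 - 37y4 - 28y5

Subject to:
  3y1 + 4y2 + 5y3 + 5y4 + y5 ≥ 5
  3y1 + 5y2 + 3y3 + 3y4 + 5y5 ≥ 6
  y1, y2, y3, y4, y5 ≥ 0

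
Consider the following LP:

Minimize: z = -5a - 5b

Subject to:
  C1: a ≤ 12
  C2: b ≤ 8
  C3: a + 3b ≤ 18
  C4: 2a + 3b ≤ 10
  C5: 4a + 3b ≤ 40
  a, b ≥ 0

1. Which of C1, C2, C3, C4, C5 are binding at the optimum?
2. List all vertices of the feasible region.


1. C4
2. (0, 0), (5, 0), (0, 3.333)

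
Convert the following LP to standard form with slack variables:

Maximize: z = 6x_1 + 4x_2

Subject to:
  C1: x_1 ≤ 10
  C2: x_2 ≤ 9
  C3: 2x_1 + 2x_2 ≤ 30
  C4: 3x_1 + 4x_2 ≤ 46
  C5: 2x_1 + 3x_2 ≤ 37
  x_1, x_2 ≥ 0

max z = 6x_1 + 4x_2

s.t.
  x_1 + s1 = 10
  x_2 + s2 = 9
  2x_1 + 2x_2 + s3 = 30
  3x_1 + 4x_2 + s4 = 46
  2x_1 + 3x_2 + s5 = 37
  x_1, x_2, s1, s2, s3, s4, s5 ≥ 0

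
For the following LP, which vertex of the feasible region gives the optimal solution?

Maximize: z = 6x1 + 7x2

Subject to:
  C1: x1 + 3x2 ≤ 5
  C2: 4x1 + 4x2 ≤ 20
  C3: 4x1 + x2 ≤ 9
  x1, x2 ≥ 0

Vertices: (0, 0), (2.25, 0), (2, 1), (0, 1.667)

Evaluate the objective at each vertex of the feasible region:
  z(0, 0) = 0
  z(2.25, 0) = 13.5
  z(2, 1) = 19  ←
  z(0, 1.667) = 11.67
The maximum is at x1 = 2, x2 = 1.

(2, 1)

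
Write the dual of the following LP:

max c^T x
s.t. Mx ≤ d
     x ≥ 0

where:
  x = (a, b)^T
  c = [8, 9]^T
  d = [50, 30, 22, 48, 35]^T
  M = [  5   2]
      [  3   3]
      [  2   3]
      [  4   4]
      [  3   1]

Primal max cᵀx s.t. Ax ≤ b, x ≥ 0  →  Dual min bᵀy s.t. Aᵀy ≥ c, y ≥ 0.

Minimize: z = 50y1 + 30y2 + 22y3 + 48y4 + 35y5

Subject to:
  5y1 + 3y2 + 2y3 + 4y4 + 3y5 ≥ 8
  2y1 + 3y2 + 3y3 + 4y4 + y5 ≥ 9
  y1, y2, y3, y4, y5 ≥ 0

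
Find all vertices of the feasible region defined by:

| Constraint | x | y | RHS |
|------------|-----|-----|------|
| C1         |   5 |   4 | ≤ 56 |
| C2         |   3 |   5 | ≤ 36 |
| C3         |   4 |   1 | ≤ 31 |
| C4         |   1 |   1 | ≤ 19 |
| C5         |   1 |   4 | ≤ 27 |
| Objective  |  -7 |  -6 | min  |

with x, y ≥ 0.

(0, 0), (7.75, 0), (7, 3), (1.286, 6.429), (0, 6.75)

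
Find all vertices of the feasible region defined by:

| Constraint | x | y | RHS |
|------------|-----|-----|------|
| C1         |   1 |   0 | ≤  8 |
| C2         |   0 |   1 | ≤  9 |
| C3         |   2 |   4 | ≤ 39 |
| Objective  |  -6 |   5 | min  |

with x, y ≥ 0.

(0, 0), (8, 0), (8, 5.75), (1.5, 9), (0, 9)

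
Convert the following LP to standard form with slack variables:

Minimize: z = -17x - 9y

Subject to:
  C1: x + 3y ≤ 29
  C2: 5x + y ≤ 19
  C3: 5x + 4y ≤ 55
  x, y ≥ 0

min z = -17x - 9y

s.t.
  x + 3y + s1 = 29
  5x + y + s2 = 19
  5x + 4y + s3 = 55
  x, y, s1, s2, s3 ≥ 0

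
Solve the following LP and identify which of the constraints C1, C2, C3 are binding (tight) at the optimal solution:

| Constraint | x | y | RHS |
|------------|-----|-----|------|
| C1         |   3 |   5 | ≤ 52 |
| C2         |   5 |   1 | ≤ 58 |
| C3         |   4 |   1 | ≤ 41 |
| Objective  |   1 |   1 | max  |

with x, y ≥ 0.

At x = 9, y = 5, compute slack b - a·x for each constraint:
  C1: 52 − 52 = 0  (binding)
  C2: 58 − 50 = 8  (slack)
  C3: 41 − 41 = 0  (binding)

Optimal: x = 9, y = 5
Binding: C1, C3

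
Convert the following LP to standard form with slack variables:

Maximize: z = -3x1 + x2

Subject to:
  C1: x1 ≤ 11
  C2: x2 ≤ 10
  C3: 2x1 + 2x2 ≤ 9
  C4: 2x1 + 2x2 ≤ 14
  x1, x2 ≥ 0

max z = -3x1 + x2

s.t.
  x1 + s1 = 11
  x2 + s2 = 10
  2x1 + 2x2 + s3 = 9
  2x1 + 2x2 + s4 = 14
  x1, x2, s1, s2, s3, s4 ≥ 0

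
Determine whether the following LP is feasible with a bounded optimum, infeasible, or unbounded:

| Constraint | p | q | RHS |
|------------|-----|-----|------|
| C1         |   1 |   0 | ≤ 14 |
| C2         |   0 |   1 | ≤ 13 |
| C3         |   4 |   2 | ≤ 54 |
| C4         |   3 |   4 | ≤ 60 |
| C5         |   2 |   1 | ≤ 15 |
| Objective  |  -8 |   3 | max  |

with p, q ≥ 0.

Feasible with a bounded optimal solution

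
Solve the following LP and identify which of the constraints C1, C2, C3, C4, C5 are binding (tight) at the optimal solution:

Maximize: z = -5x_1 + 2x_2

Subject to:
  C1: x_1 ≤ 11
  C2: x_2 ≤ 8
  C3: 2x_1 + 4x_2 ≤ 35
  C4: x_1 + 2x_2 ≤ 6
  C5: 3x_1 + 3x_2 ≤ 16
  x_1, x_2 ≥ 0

At x_1 = 0, x_2 = 3, compute slack b - a·x for each constraint:
  C1: 11 − 0 = 11  (slack)
  C2: 8 − 3 = 5  (slack)
  C3: 35 − 12 = 23  (slack)
  C4: 6 − 6 = 0  (binding)
  C5: 16 − 9 = 7  (slack)

Optimal: x_1 = 0, x_2 = 3
Binding: C4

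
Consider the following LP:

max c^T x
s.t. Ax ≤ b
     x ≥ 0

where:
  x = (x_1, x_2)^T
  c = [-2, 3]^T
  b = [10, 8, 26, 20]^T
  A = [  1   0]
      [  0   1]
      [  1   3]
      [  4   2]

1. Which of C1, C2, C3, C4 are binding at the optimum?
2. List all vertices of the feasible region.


1. C2
2. (0, 0), (5, 0), (1, 8), (0, 8)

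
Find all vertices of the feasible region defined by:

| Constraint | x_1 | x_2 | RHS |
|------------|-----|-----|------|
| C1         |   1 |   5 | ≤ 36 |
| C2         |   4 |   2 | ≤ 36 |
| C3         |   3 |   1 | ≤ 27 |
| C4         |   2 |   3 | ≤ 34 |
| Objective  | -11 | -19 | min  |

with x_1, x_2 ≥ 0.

(0, 0), (9, 0), (6, 6), (0, 7.2)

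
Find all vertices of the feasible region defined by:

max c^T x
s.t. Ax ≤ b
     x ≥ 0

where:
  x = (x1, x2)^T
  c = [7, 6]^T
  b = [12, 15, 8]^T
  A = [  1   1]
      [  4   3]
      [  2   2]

(0, 0), (3.75, 0), (3, 1), (0, 4)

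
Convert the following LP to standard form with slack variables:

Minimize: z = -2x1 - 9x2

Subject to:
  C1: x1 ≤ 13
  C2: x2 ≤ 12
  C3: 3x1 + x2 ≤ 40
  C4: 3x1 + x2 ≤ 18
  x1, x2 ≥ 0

min z = -2x1 - 9x2

s.t.
  x1 + s1 = 13
  x2 + s2 = 12
  3x1 + x2 + s3 = 40
  3x1 + x2 + s4 = 18
  x1, x2, s1, s2, s3, s4 ≥ 0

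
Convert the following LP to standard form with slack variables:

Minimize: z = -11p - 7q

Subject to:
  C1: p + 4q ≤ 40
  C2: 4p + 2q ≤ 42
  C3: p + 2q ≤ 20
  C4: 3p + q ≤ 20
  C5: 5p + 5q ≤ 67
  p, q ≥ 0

min z = -11p - 7q

s.t.
  p + 4q + s1 = 40
  4p + 2q + s2 = 42
  p + 2q + s3 = 20
  3p + q + s4 = 20
  5p + 5q + s5 = 67
  p, q, s1, s2, s3, s4, s5 ≥ 0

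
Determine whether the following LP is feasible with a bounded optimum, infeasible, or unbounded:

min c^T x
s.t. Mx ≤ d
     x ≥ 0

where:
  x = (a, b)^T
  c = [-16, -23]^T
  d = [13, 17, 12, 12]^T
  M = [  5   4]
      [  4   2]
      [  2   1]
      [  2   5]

Feasible with a bounded optimal solution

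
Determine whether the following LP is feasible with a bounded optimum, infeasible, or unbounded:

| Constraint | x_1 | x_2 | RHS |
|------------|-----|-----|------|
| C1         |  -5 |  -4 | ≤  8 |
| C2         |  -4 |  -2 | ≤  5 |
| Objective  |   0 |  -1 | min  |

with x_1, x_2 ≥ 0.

Unbounded (objective can decrease without bound)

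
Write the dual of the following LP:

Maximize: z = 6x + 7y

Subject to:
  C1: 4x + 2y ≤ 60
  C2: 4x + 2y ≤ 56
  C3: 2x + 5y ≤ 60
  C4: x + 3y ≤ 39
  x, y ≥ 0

Primal max cᵀx s.t. Ax ≤ b, x ≥ 0  →  Dual min bᵀy s.t. Aᵀy ≥ c, y ≥ 0.

Minimize: z = 60y1 + 56y2 + 60y3 + 39y4

Subject to:
  4y1 + 4y2 + 2y3 + y4 ≥ 6
  2y1 + 2y2 + 5y3 + 3y4 ≥ 7
  y1, y2, y3, y4 ≥ 0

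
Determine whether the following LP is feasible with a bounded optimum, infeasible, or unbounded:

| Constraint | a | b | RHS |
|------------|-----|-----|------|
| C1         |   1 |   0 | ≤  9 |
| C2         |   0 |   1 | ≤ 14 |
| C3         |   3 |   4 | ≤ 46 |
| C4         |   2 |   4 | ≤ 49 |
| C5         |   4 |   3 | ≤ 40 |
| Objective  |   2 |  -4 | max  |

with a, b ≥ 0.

Feasible with a bounded optimal solution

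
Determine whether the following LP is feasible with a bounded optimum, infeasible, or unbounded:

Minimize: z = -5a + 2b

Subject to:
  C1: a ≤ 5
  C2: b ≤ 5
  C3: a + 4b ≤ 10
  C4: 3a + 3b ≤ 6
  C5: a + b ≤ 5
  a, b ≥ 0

Feasible with a bounded optimal solution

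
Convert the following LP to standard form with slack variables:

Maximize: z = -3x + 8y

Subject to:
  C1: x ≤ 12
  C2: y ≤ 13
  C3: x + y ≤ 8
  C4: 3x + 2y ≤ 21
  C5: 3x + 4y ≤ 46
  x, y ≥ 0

max z = -3x + 8y

s.t.
  x + s1 = 12
  y + s2 = 13
  x + y + s3 = 8
  3x + 2y + s4 = 21
  3x + 4y + s5 = 46
  x, y, s1, s2, s3, s4, s5 ≥ 0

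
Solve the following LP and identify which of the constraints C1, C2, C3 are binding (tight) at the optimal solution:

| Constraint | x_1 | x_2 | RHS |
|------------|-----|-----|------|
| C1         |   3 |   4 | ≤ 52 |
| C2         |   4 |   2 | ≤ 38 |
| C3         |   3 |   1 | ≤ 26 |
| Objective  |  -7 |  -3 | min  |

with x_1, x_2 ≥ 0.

At x_1 = 7, x_2 = 5, compute slack b - a·x for each constraint:
  C1: 52 − 41 = 11  (slack)
  C2: 38 − 38 = 0  (binding)
  C3: 26 − 26 = 0  (binding)

Optimal: x_1 = 7, x_2 = 5
Binding: C2, C3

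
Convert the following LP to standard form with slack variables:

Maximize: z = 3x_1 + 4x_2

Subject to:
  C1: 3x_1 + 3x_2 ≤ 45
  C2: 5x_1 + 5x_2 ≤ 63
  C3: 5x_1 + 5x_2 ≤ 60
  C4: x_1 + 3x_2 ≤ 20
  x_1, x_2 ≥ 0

max z = 3x_1 + 4x_2

s.t.
  3x_1 + 3x_2 + s1 = 45
  5x_1 + 5x_2 + s2 = 63
  5x_1 + 5x_2 + s3 = 60
  x_1 + 3x_2 + s4 = 20
  x_1, x_2, s1, s2, s3, s4 ≥ 0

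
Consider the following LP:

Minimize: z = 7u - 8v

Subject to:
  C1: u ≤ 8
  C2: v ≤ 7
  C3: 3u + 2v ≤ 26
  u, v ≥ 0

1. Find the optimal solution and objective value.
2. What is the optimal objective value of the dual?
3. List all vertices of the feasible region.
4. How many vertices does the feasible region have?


1. u = 0, v = 7, z = -56
2. -56
3. (0, 0), (8, 0), (8, 1), (4, 7), (0, 7)
4. 5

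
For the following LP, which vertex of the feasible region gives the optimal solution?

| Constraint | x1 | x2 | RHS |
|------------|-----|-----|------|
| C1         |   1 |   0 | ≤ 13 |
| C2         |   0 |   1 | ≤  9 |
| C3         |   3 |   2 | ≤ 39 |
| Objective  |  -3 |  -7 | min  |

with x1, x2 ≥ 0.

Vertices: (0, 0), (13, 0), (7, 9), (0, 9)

Evaluate the objective at each vertex of the feasible region:
  z(0, 0) = 0
  z(13, 0) = -39
  z(7, 9) = -84  ←
  z(0, 9) = -63
The minimum is at x1 = 7, x2 = 9.

(7, 9)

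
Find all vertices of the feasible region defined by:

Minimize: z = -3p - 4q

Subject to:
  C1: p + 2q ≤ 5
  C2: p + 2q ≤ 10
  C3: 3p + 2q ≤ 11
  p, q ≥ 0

(0, 0), (3.667, 0), (3, 1), (0, 2.5)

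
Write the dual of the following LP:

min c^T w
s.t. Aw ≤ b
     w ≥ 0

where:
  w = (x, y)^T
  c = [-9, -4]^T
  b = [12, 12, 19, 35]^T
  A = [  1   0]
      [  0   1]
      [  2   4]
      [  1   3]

Primal min cᵀx s.t. Ax ≤ b, x ≥ 0  →  Dual max −bᵀy s.t. Aᵀy ≥ −c, y ≥ 0.

Maximize: z = -12y1 - 12y2 - 19y3 - 35y4

Subject to:
  y1 + 2y3 + y4 ≥ 9
  y2 + 4y3 + 3y4 ≥ 4
  y1, y2, y3, y4 ≥ 0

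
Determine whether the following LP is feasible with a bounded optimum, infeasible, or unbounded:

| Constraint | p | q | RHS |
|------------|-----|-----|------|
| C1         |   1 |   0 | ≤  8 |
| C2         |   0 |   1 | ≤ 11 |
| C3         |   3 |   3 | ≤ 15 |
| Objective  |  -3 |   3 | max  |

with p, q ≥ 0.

Feasible with a bounded optimal solution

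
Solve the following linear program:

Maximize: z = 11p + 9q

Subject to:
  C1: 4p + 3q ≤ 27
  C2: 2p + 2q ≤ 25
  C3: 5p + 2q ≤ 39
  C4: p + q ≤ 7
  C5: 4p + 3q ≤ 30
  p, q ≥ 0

Evaluate the objective at each vertex of the feasible region:
  z(0, 0) = 0
  z(6.75, 0) = 74.25
  z(6, 1) = 75  ←
  z(0, 7) = 63
The maximum is at p = 6, q = 1.

p = 6, q = 1, z = 75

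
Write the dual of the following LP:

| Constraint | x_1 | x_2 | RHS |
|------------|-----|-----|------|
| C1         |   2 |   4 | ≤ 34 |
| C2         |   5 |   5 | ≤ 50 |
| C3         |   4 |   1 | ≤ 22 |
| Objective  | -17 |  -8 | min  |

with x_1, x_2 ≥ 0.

Primal min cᵀx s.t. Ax ≤ b, x ≥ 0  →  Dual max −bᵀy s.t. Aᵀy ≥ −c, y ≥ 0.

Maximize: z = -34y1 - 50y2 - 22y3

Subject to:
  2y1 + 5y2 + 4y3 ≥ 17
  4y1 + 5y2 + y3 ≥ 8
  y1, y2, y3 ≥ 0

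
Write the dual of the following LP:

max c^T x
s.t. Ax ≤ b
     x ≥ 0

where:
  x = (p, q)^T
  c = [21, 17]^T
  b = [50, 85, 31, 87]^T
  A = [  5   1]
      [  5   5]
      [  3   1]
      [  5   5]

Primal max cᵀx s.t. Ax ≤ b, x ≥ 0  →  Dual min bᵀy s.t. Aᵀy ≥ c, y ≥ 0.

Minimize: z = 50y1 + 85y2 + 31y3 + 87y4

Subject to:
  5y1 + 5y2 + 3y3 + 5y4 ≥ 21
  y1 + 5y2 + y3 + 5y4 ≥ 17
  y1, y2, y3, y4 ≥ 0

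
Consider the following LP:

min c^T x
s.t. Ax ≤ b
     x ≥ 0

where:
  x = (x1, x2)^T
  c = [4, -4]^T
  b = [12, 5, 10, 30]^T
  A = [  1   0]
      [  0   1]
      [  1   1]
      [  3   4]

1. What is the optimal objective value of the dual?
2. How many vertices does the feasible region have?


1. -20
2. 4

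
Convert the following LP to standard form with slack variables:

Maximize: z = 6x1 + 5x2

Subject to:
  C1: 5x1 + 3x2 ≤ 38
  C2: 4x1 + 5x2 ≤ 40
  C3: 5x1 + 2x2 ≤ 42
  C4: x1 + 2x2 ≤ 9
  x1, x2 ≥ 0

max z = 6x1 + 5x2

s.t.
  5x1 + 3x2 + s1 = 38
  4x1 + 5x2 + s2 = 40
  5x1 + 2x2 + s3 = 42
  x1 + 2x2 + s4 = 9
  x1, x2, s1, s2, s3, s4 ≥ 0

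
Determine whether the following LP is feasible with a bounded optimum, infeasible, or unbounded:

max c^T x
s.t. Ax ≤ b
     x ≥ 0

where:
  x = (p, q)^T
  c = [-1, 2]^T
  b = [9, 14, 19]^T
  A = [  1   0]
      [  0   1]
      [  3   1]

Feasible with a bounded optimal solution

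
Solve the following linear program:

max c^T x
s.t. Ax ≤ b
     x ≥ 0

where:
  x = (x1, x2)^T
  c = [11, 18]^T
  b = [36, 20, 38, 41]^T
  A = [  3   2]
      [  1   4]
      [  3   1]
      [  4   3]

Evaluate the objective at each vertex of the feasible region:
  z(0, 0) = 0
  z(10.25, 0) = 112.8
  z(8, 3) = 142  ←
  z(0, 5) = 90
The maximum is at x1 = 8, x2 = 3.

x1 = 8, x2 = 3, z = 142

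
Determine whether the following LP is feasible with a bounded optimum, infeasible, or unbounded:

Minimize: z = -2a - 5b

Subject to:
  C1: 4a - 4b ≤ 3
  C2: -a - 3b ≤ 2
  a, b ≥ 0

Unbounded (objective can decrease without bound)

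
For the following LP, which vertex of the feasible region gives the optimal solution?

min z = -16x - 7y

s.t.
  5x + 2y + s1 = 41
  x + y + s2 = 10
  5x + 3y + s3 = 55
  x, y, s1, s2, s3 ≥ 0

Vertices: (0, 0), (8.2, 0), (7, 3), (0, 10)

Evaluate the objective at each vertex of the feasible region:
  z(0, 0) = 0
  z(8.2, 0) = -131.2
  z(7, 3) = -133  ←
  z(0, 10) = -70
The minimum is at x = 7, y = 3.

(7, 3)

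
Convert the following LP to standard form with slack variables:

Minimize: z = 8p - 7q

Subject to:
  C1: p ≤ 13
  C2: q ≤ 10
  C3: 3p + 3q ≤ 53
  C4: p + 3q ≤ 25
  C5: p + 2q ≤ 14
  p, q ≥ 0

min z = 8p - 7q

s.t.
  p + s1 = 13
  q + s2 = 10
  3p + 3q + s3 = 53
  p + 3q + s4 = 25
  p + 2q + s5 = 14
  p, q, s1, s2, s3, s4, s5 ≥ 0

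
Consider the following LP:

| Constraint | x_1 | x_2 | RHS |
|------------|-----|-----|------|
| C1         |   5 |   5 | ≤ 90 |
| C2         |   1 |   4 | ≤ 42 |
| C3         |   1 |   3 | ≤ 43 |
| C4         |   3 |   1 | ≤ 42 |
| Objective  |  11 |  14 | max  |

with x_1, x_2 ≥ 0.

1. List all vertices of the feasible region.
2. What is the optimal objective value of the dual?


1. (0, 0), (14, 0), (12, 6), (10, 8), (0, 10.5)
2. 222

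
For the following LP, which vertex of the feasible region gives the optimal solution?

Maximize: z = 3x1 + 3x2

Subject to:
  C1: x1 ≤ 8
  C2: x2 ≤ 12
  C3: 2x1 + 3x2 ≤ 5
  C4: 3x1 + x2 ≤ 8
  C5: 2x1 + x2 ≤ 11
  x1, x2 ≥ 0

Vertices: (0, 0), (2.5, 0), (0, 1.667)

Evaluate the objective at each vertex of the feasible region:
  z(0, 0) = 0
  z(2.5, 0) = 7.5  ←
  z(0, 1.667) = 5
The maximum is at x1 = 2.5, x2 = 0.

(2.5, 0)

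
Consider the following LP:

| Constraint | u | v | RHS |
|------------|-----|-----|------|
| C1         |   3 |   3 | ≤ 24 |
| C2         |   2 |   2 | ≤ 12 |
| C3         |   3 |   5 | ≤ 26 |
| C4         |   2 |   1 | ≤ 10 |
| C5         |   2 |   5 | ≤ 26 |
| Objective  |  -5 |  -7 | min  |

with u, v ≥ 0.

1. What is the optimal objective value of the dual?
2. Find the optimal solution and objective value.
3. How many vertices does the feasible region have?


1. -38
2. u = 2, v = 4, z = -38
3. 5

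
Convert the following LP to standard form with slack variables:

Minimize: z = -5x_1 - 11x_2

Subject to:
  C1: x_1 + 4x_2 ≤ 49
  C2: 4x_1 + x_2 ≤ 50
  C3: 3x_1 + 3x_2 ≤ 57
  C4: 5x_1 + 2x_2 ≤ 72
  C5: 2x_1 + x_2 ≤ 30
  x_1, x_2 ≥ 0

min z = -5x_1 - 11x_2

s.t.
  x_1 + 4x_2 + s1 = 49
  4x_1 + x_2 + s2 = 50
  3x_1 + 3x_2 + s3 = 57
  5x_1 + 2x_2 + s4 = 72
  2x_1 + x_2 + s5 = 30
  x_1, x_2, s1, s2, s3, s4, s5 ≥ 0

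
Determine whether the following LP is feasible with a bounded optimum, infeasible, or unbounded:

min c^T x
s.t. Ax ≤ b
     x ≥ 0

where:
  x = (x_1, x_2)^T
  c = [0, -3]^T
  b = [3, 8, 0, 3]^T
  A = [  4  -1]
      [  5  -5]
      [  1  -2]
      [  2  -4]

Unbounded (objective can decrease without bound)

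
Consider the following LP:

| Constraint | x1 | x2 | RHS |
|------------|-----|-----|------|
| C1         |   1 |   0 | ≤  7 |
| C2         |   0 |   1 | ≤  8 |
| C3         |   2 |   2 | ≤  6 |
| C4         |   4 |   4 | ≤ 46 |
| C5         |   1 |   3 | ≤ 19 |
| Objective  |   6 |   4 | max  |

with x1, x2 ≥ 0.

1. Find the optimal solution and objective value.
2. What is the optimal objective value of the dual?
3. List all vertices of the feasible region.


1. x1 = 3, x2 = 0, z = 18
2. 18
3. (0, 0), (3, 0), (0, 3)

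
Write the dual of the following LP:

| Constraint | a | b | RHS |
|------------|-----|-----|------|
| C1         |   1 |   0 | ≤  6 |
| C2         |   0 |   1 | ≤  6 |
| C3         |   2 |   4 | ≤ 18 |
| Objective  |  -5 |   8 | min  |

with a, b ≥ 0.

Primal min cᵀx s.t. Ax ≤ b, x ≥ 0  →  Dual max −bᵀy s.t. Aᵀy ≥ −c, y ≥ 0.

Maximize: z = -6y1 - 6y2 - 18y3

Subject to:
  y1 + 2y3 ≥ 5
  y2 + 4y3 ≥ -8
  y1, y2, y3 ≥ 0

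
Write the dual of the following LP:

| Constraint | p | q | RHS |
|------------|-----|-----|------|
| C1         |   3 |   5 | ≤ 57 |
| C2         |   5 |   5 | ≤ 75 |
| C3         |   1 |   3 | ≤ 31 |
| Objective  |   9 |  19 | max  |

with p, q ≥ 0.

Primal max cᵀx s.t. Ax ≤ b, x ≥ 0  →  Dual min bᵀy s.t. Aᵀy ≥ c, y ≥ 0.

Minimize: z = 57y1 + 75y2 + 31y3

Subject to:
  3y1 + 5y2 + y3 ≥ 9
  5y1 + 5y2 + 3y3 ≥ 19
  y1, y2, y3 ≥ 0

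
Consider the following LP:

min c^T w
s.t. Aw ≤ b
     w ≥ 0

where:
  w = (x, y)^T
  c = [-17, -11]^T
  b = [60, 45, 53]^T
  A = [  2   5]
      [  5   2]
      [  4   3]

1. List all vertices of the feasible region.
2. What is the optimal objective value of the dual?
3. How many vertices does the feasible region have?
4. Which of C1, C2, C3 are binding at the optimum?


1. (0, 0), (9, 0), (5, 10), (0, 12)
2. -195
3. 4
4. C1, C2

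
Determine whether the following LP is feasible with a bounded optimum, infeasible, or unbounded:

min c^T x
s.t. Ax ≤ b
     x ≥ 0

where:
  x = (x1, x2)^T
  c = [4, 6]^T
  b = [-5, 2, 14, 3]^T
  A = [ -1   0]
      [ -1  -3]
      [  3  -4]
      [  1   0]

Infeasible (no feasible solution exists)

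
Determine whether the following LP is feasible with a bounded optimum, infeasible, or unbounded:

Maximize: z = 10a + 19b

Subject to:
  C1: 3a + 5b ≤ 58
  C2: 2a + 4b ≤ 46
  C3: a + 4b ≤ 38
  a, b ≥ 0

Feasible with a bounded optimal solution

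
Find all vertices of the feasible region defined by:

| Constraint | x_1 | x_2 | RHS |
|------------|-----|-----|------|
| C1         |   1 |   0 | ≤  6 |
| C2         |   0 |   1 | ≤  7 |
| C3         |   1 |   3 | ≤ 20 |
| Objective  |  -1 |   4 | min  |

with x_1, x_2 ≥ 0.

(0, 0), (6, 0), (6, 4.667), (0, 6.667)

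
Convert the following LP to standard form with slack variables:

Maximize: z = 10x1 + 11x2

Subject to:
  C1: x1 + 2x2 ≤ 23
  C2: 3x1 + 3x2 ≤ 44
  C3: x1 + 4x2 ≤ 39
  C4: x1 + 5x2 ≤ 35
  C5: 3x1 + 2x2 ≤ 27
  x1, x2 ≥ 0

max z = 10x1 + 11x2

s.t.
  x1 + 2x2 + s1 = 23
  3x1 + 3x2 + s2 = 44
  x1 + 4x2 + s3 = 39
  x1 + 5x2 + s4 = 35
  3x1 + 2x2 + s5 = 27
  x1, x2, s1, s2, s3, s4, s5 ≥ 0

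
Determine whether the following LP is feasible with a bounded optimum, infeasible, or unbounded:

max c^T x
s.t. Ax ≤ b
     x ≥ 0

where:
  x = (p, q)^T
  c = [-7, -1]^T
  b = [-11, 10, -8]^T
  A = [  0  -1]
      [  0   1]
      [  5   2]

Infeasible (no feasible solution exists)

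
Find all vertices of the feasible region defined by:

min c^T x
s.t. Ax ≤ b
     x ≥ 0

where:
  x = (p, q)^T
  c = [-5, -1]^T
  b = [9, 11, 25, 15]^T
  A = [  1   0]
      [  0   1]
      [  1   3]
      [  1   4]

(0, 0), (9, 0), (9, 1.5), (0, 3.75)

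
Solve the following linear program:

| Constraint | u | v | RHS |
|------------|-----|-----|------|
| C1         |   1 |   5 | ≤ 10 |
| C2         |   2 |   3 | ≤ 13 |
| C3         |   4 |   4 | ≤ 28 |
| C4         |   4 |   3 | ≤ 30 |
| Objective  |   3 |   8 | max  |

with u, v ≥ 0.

Evaluate the objective at each vertex of the feasible region:
  z(0, 0) = 0
  z(6.5, 0) = 19.5
  z(5, 1) = 23  ←
  z(0, 2) = 16
The maximum is at u = 5, v = 1.

u = 5, v = 1, z = 23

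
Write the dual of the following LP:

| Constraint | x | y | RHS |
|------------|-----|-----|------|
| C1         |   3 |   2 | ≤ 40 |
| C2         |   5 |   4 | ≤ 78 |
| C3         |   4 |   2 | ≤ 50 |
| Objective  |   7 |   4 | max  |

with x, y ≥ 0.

Primal max cᵀx s.t. Ax ≤ b, x ≥ 0  →  Dual min bᵀy s.t. Aᵀy ≥ c, y ≥ 0.

Minimize: z = 40y1 + 78y2 + 50y3

Subject to:
  3y1 + 5y2 + 4y3 ≥ 7
  2y1 + 4y2 + 2y3 ≥ 4
  y1, y2, y3 ≥ 0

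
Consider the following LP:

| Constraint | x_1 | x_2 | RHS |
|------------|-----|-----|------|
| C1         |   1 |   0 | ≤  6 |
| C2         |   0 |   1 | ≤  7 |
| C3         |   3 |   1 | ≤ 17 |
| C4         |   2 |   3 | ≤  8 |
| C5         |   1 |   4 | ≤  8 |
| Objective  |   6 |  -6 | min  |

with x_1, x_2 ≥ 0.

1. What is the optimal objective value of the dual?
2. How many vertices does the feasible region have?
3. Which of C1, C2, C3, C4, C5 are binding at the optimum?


1. -12
2. 4
3. C5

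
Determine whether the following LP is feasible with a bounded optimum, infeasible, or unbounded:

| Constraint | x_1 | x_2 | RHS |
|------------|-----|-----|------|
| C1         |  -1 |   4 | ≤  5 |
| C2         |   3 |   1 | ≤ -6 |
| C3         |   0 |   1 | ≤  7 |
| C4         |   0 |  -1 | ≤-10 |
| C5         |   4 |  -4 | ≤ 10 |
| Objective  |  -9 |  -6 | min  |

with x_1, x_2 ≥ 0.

Infeasible (no feasible solution exists)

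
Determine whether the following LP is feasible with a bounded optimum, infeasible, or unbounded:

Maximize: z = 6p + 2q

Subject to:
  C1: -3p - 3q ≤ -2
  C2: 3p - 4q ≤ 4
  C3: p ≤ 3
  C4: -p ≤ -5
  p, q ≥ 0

Infeasible (no feasible solution exists)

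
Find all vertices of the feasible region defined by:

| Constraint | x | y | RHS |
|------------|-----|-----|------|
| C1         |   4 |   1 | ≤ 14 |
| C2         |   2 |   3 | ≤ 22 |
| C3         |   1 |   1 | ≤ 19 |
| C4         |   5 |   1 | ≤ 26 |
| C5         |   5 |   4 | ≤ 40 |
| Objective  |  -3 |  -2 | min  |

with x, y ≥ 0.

(0, 0), (3.5, 0), (2, 6), (0, 7.333)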